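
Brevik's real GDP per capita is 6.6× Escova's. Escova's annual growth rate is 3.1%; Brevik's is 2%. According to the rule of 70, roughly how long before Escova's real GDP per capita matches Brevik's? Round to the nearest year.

Escova gains on Brevik at 3.1% − 2% = 1.1 points a year.
At that relative rate the gap halves every 70/1.1 ≈ 63.64 years.
A 6.6× gap takes log₂(6.6) ≈ 2.72 halvings to close: 2.72 × 63.64 ≈ 173 years.

roughly 173 years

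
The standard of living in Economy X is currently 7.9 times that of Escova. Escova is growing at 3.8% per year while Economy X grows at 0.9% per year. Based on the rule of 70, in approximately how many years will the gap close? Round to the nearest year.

The growth-rate gap is 3.8% − 0.9% = 2.9 percentage points.
So the ratio between them halves every 70/2.9 ≈ 24.14 years.
A 7.9 times gap takes log₂(7.9) ≈ 2.98 halvings to close: 2.98 × 24.14 ≈ 72 years.

about 72 years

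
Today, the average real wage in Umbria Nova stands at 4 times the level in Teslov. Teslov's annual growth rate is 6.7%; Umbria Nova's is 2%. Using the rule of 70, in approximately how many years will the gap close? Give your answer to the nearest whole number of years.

The growth-rate gap is 6.7% − 2% = 4.7 percentage points.
So the ratio between them halves every 70/4.7 ≈ 14.89 years.
A 4 times gap closes after 2 halvings: 2 × 14.89 ≈ 30 years.

about 30 years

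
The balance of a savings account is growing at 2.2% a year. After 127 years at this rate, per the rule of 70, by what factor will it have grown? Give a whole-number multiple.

70/2.2 ≈ 31.82 years per doubling.
127 years fits 4 doublings: 2^4 = 16.

≈ 16 times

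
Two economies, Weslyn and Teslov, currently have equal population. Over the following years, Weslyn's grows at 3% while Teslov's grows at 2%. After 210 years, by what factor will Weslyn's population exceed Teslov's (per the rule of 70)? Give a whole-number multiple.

≈ 8 times

Only the 1-point difference matters.
70/1 ≈ 70.00 years per doubling of the ratio; 210 years gives 3.00 doublings, so ≈ 8×.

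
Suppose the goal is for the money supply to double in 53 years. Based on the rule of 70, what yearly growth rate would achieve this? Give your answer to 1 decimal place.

70 / 53 ≈ 1.32, so about 1.3% per year.

about 1.3%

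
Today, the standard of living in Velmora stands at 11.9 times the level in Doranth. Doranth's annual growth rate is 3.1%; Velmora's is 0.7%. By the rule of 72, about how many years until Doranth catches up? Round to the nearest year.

The growth-rate gap is 3.1% − 0.7% = 2.4 percentage points.
So the ratio between them halves every 72/2.4 ≈ 30.00 years.
An 11.9 times gap takes log₂(11.9) ≈ 3.57 halvings to close: 3.57 × 30.00 ≈ 107 years.

≈ 107 years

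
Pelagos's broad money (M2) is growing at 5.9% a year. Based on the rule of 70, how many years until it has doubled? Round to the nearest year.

≈ 12 years

At 5.9%, doubling takes about 70/5.9 = 11.86 years.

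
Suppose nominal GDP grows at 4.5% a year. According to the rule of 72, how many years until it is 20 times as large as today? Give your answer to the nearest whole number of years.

One doubling takes 72/4.5 = 16.00 years.
Reaching 20× takes log₂(20) ≈ 4.32 doublings.
4.32 × 16.00 ≈ 69 years.

roughly 69 years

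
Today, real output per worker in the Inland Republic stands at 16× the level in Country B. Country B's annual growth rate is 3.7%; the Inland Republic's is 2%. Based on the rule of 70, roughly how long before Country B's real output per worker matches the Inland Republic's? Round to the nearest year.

The growth-rate gap is 3.7% − 2% = 1.7 percentage points.
So the ratio between them halves every 70/1.7 ≈ 41.18 years.
A 16× gap closes after 4 halvings: 4 × 41.18 ≈ 165 years.

≈ 165 years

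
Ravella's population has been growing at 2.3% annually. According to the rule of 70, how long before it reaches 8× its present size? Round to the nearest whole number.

approximately 91 years

At 2.3% it doubles every 70/2.3 ≈ 30.43 years.
Getting to 8× needs 3 doublings: 3 × 30.43 ≈ 91 years.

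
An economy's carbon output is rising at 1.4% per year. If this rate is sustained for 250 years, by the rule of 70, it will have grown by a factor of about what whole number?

32 times

At 1.4% one doubling takes ≈ 50.00 years; 250 years is 5 of them, so ×32.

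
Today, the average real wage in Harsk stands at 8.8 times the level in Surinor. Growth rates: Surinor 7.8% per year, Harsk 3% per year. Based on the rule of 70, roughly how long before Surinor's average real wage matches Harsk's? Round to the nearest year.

What matters is the difference: 4.8 pp.
Rule of 70 on the gap: the ratio halves every 70/4.8 ≈ 14.58 years.
An 8.8 times gap takes log₂(8.8) ≈ 3.14 halvings to close: 3.14 × 14.58 ≈ 46 years.

roughly 46 years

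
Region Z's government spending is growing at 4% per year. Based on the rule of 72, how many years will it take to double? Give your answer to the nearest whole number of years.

At 4%, doubling takes about 72/4 = 18.00 years.

approximately 18 years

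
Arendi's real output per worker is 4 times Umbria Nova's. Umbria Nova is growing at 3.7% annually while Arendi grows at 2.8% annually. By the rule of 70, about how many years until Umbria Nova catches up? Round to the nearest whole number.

The growth-rate gap is 3.7% − 2.8% = 0.9 percentage points.
So the ratio between them halves every 70/0.9 ≈ 77.78 years.
A 4 times gap closes after 2 halvings: 2 × 77.78 ≈ 156 years.

about 156 years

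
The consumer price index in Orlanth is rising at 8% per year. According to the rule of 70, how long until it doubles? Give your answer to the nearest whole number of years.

9 years

70/8 ≈ 8.75, so it doubles roughly every 9 years.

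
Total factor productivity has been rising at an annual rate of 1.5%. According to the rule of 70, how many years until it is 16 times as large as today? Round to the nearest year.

Doubling time ≈ 70/1.5 = 46.67 years.
Getting to 16× needs 4 doublings: 4 × 46.67 ≈ 187 years.

approximately 187 years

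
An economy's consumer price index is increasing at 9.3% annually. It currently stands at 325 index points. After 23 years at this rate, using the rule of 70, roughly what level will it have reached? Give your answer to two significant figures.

around 2700 index points

Doubling time ≈ 70/9.3 = 7.53 years.
23 years is 23/7.53 ≈ 3.05 doublings, a factor of 2^3.05 ≈ 8.28.
325 × 8.28 ≈ 2700 index points.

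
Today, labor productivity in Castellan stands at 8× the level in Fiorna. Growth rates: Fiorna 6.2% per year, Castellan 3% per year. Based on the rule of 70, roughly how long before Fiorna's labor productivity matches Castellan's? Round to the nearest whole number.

What matters is the difference: 3.2 pp.
Rule of 70 on the gap: the ratio halves every 70/3.2 ≈ 21.88 years.
An 8× gap closes after 3 halvings: 3 × 21.88 ≈ 66 years.

roughly 66 years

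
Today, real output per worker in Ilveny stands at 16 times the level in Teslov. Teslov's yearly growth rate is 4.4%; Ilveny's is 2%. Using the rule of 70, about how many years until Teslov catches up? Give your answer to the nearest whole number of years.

The growth-rate gap is 4.4% − 2% = 2.4 percentage points.
So the ratio between them halves every 70/2.4 ≈ 29.17 years.
A 16 times gap closes after 4 halvings: 4 × 29.17 ≈ 117 years.

≈ 117 years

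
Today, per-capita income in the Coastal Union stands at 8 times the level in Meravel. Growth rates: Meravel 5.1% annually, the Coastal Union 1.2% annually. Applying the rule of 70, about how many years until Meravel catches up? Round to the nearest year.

What matters is the difference: 3.9 pp.
Rule of 70 on the gap: the ratio halves every 70/3.9 ≈ 17.95 years.
An 8 times gap closes after 3 halvings: 3 × 17.95 ≈ 54 years.

around 54 years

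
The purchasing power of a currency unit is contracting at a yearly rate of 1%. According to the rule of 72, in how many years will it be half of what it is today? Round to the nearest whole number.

Halving time ≈ 72 / 1 = 72.00 → 72 years.

72 years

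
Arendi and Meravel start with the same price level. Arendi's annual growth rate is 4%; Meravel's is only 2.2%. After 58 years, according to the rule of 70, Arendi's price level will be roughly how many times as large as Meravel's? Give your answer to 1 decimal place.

2.8 times

Arendi pulls ahead at 1.8 pp per year, so the ratio doubles every 70/1.8 ≈ 38.89 years.
In 58 years that's 1.49 doublings: 2^1.49 ≈ 2.8.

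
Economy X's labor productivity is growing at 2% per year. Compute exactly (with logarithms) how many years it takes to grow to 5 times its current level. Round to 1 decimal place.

81.3 years

t = ln(5) / ln(1 + 0.02) = 1.6094 / 0.019803 ≈ 81.27.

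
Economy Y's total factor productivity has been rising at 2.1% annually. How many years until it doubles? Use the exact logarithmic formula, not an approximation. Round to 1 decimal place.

33.4 years

t = ln(2) / ln(1 + 0.021) = 0.6931 / 0.020783 ≈ 33.35.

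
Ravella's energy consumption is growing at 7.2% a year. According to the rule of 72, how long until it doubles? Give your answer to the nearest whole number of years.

72/7.2 ≈ 10.00, so it doubles roughly every 10 years.

10 years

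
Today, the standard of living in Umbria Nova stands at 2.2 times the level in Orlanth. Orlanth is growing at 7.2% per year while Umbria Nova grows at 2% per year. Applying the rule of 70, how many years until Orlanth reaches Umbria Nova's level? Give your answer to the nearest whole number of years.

about 15 years

What matters is the difference: 5.2 pp.
Rule of 70 on the gap: the ratio halves every 70/5.2 ≈ 13.46 years.
A 2.2 times gap takes log₂(2.2) ≈ 1.14 halvings to close: 1.14 × 13.46 ≈ 15 years.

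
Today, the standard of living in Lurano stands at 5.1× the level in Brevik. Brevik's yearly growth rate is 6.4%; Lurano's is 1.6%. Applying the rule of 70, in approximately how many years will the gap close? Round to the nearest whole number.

around 34 years

Brevik gains on Lurano at 6.4% − 1.6% = 4.8 points a year.
At that relative rate the gap halves every 70/4.8 ≈ 14.58 years.
A 5.1× gap takes log₂(5.1) ≈ 2.35 halvings to close: 2.35 × 14.58 ≈ 34 years.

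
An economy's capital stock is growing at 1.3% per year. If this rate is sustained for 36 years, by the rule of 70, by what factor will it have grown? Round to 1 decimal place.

around 1.6 times

Doubling time ≈ 70/1.3 = 53.85 years.
36 years / 53.85 ≈ 0.67 doublings → factor 2^0.67 ≈ 1.6.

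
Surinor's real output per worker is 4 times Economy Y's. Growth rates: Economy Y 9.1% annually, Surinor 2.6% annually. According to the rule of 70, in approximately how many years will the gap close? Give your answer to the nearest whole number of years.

≈ 22 years

What matters is the difference: 6.5 pp.
Rule of 70 on the gap: the ratio halves every 70/6.5 ≈ 10.77 years.
A 4 times gap closes after 2 halvings: 2 × 10.77 ≈ 22 years.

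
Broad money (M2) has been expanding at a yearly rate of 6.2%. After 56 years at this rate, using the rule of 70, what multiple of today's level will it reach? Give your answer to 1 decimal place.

Doubling time ≈ 70/6.2 = 11.29 years.
56 years / 11.29 ≈ 4.96 doublings → factor 2^4.96 ≈ 31.1.

around 31.1 times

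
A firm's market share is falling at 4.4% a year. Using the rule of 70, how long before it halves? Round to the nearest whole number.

about 16 years

Halving time ≈ 70 / 4.4 = 15.91 → 16 years.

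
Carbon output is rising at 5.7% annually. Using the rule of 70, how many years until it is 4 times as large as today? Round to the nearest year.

One doubling takes 70/5.7 = 12.28 years.
Getting to 4× needs 2 doublings: 2 × 12.28 ≈ 25 years.

around 25 years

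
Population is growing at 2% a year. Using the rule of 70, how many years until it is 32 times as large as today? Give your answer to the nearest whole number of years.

One doubling takes 70/2 = 35.00 years.
32 = 2^5, so 5 doublings → 175 years.

≈ 175 years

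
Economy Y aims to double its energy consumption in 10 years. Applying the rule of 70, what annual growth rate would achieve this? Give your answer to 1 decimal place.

about 7.0%

70 / 10 ≈ 7.00, so about 7.0% a year.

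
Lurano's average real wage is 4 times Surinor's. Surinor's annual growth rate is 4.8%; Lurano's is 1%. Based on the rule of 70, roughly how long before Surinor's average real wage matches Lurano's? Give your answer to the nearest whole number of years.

What matters is the difference: 3.8 pp.
Rule of 70 on the gap: the ratio halves every 70/3.8 ≈ 18.42 years.
A 4 times gap closes after 2 halvings: 2 × 18.42 ≈ 37 years.

37 years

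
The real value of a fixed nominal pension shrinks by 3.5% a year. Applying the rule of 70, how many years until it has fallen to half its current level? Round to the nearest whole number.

Halving time ≈ 70 / 3.5 = 20.00 → 20 years.

20 years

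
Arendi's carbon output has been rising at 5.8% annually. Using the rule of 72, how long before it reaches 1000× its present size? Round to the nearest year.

Doubling time ≈ 72/5.8 = 12.41 years.
Reaching 1000× takes log₂(1000) ≈ 9.97 doublings.
9.97 × 12.41 ≈ 124 years.

approximately 124 years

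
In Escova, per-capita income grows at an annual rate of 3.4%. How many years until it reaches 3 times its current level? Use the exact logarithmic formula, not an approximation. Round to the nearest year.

33 years

t = ln(3) / ln(1 + 0.034) = 1.0986 / 0.033435 ≈ 32.86.
≈ 33 years.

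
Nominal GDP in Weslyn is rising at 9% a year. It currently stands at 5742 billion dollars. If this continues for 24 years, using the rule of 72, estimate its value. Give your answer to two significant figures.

It doubles every 72/9 ≈ 8.00 years, so 24 years is 3.00 doublings.
2^3.00 ≈ 8.00; 5742 × 8.00 ≈ 46000 billion dollars.

46000 billion dollars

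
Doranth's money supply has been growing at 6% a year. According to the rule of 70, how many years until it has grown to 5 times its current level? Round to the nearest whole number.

roughly 27 years

At 6% it doubles every 70/6 ≈ 11.67 years.
Reaching 5× takes log₂(5) ≈ 2.32 doublings.
2.32 × 11.67 ≈ 27 years.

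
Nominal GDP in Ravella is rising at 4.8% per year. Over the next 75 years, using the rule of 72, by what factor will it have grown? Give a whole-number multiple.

around 32 times

At 4.8% one doubling takes ≈ 15.00 years; 75 years is 5 of them, so ×32.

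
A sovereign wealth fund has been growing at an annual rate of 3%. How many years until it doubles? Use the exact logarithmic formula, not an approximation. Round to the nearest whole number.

t = ln(2) / ln(1 + 0.03) = 0.6931 / 0.029559 ≈ 23.45.
≈ 23 years.

23 years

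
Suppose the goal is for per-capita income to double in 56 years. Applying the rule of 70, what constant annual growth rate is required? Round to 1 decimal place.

around 1.3%

70 / 56 ≈ 1.25, so about 1.3% annually.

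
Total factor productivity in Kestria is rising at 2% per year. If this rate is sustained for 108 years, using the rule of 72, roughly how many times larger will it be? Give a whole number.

72/2 ≈ 36.00 years per doubling.
108 years fits 3 doublings: 2^3 = 8.

8 times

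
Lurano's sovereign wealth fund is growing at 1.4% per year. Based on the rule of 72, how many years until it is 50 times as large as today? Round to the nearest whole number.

Doubling time ≈ 72/1.4 = 51.43 years.
Reaching 50× takes log₂(50) ≈ 5.64 doublings.
5.64 × 51.43 ≈ 290 years.

≈ 290 years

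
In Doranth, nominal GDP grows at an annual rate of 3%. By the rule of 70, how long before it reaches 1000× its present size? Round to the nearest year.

approximately 233 years

Doubling time ≈ 70/3 = 23.33 years.
Reaching 1000× takes log₂(1000) ≈ 9.97 doublings.
9.97 × 23.33 ≈ 233 years.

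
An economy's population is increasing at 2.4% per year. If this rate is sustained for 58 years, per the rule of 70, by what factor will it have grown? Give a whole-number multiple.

70/2.4 ≈ 29.17 years per doubling.
58 years fits 2 doublings: 2^2 = 4.

4 times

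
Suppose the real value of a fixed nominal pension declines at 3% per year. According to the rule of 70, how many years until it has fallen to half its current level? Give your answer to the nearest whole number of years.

approximately 23 years

The rule works in reverse for decay: 70/3 ≈ 23.33 years to halve.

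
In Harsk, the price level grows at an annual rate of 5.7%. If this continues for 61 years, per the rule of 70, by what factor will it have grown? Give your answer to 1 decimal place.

about 31.3 times

Doubles every ≈ 12.28 years (70/5.7).
61 years is 4.97 doublings; 2^4.97 ≈ 31.3×.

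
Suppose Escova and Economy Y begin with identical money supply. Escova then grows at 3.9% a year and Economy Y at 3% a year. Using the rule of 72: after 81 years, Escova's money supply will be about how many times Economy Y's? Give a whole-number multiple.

Only the 0.9-point difference matters.
72/0.9 ≈ 80.00 years per doubling of the ratio; 81 years gives 1.01 doublings, so ≈ 2×.

≈ 2 times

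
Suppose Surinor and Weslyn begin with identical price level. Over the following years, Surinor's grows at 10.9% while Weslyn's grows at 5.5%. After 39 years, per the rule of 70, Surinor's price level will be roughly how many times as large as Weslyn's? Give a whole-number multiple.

around 8 times

Only the 5.4-point difference matters.
70/5.4 ≈ 12.96 years per doubling of the ratio; 39 years gives 3.01 doublings, so ≈ 8×.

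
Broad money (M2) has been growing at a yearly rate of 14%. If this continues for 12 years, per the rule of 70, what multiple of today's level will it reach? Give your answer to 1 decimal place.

approximately 5.3 times

Doubles every ≈ 5.00 years (70/14).
12 years is 2.40 doublings; 2^2.40 ≈ 5.3×.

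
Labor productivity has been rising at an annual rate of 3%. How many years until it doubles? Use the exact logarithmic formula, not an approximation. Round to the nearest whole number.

23 years

t = ln(2) / ln(1 + 0.03) = 0.6931 / 0.029559 ≈ 23.45.
≈ 23 years.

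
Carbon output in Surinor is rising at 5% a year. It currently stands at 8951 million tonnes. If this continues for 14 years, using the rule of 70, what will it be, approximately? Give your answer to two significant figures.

roughly 18000 million tonnes

It doubles every 70/5 ≈ 14.00 years, so 14 years is 1.00 doublings.
2^1.00 ≈ 2.00; 8951 × 2.00 ≈ 18000 million tonnes.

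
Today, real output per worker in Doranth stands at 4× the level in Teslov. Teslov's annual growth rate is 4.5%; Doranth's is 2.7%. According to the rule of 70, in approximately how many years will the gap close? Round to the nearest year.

about 78 years

What matters is the difference: 1.8 pp.
Rule of 70 on the gap: the ratio halves every 70/1.8 ≈ 38.89 years.
A 4× gap closes after 2 halvings: 2 × 38.89 ≈ 78 years.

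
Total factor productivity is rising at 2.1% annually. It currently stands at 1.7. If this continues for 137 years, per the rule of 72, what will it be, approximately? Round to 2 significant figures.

about 27

Doubling time ≈ 72/2.1 = 34.29 years.
137 years is 137/34.29 ≈ 4.00 doublings, a factor of 2^4.00 ≈ 16.00.
1.7 × 16.00 ≈ 27.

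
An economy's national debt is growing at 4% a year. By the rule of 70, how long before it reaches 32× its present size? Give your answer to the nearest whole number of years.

One doubling takes 70/4 = 17.50 years.
Getting to 32× needs 5 doublings: 5 × 17.50 ≈ 88 years.

≈ 88 years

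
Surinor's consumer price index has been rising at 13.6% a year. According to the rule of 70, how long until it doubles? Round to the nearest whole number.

5 years

70/13.6 ≈ 5.15, so it doubles roughly every 5 years.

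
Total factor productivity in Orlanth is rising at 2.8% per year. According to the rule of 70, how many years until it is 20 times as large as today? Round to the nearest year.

Doubling time ≈ 70/2.8 = 25.00 years.
Reaching 20× takes log₂(20) ≈ 4.32 doublings.
4.32 × 25.00 ≈ 108 years.

about 108 years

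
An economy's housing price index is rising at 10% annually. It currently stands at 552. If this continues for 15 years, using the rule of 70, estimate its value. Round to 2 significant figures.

2400

It doubles every 70/10 ≈ 7.00 years, so 15 years is 2.14 doublings.
2^2.14 ≈ 4.41; 552 × 4.41 ≈ 2400.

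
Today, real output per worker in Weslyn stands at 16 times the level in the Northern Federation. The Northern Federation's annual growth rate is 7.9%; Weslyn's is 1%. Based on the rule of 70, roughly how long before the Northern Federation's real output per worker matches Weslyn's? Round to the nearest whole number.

approximately 41 years

The growth-rate gap is 7.9% − 1% = 6.9 percentage points.
So the ratio between them halves every 70/6.9 ≈ 10.14 years.
A 16 times gap closes after 4 halvings: 4 × 10.14 ≈ 41 years.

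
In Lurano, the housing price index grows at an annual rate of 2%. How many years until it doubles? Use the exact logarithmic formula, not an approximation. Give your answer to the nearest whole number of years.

35 years

t = ln(2) / ln(1 + 0.02) = 0.6931 / 0.019803 ≈ 35.00.
≈ 35 years.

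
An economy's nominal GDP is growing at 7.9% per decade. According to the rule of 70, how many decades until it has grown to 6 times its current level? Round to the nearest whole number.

One doubling takes 70/7.9 = 8.86 decades.
6× is log₂ 6 ≈ 2.58 doublings, so ≈ 2.58 × 8.86 = 23 decades.

≈ 23 decades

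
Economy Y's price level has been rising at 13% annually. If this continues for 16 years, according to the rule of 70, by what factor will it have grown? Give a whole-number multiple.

At 13% one doubling takes ≈ 5.38 years; 16 years is 3 of them, so ×8.

approximately 8 times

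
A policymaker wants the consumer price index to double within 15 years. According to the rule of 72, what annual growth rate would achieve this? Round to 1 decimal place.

72 / 15 ≈ 4.80, so about 4.8% a year.

approximately 4.8%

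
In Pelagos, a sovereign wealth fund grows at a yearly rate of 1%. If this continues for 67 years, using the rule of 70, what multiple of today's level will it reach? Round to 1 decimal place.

around 1.9 times

Doubling time ≈ 70/1 = 70.00 years.
67 years / 70.00 ≈ 0.96 doublings → factor 2^0.96 ≈ 1.9.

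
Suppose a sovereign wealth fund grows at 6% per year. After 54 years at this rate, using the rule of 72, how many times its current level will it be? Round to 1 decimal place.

approximately 22.6 times

Doubling time ≈ 72/6 = 12.00 years.
54 years / 12.00 ≈ 4.50 doublings → factor 2^4.50 ≈ 22.6.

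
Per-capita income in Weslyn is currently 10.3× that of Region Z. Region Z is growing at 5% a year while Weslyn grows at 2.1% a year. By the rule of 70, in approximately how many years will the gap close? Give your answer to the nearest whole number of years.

≈ 81 years

What matters is the difference: 2.9 pp.
Rule of 70 on the gap: the ratio halves every 70/2.9 ≈ 24.14 years.
A 10.3× gap takes log₂(10.3) ≈ 3.36 halvings to close: 3.36 × 24.14 ≈ 81 years.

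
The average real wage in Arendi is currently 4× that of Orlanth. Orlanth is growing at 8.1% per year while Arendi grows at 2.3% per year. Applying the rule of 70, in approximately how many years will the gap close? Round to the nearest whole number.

The growth-rate gap is 8.1% − 2.3% = 5.8 percentage points.
So the ratio between them halves every 70/5.8 ≈ 12.07 years.
A 4× gap closes after 2 halvings: 2 × 12.07 ≈ 24 years.

approximately 24 years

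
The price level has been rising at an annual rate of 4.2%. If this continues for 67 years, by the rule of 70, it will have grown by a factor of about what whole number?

At 4.2% one doubling takes ≈ 16.67 years; 67 years is 4 of them, so ×16.

about 16 times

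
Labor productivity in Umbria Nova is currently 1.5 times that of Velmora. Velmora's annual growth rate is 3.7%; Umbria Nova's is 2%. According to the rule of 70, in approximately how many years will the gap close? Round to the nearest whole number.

approximately 24 years

The growth-rate gap is 3.7% − 2% = 1.7 percentage points.
So the ratio between them halves every 70/1.7 ≈ 41.18 years.
A 1.5 times gap takes log₂(1.5) ≈ 0.58 halvings to close: 0.58 × 41.18 ≈ 24 years.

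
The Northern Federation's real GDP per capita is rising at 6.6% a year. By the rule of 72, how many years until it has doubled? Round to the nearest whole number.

At 6.6%, doubling takes about 72/6.6 = 10.91 years.

around 11 years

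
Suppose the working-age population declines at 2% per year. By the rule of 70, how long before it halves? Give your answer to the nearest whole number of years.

around 35 years

The rule works in reverse for decay: 70/2 ≈ 35.00 years to halve.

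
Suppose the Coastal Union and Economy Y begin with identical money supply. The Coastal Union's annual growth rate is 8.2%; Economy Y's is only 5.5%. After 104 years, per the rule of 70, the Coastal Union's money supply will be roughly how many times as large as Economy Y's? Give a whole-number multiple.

Rate gap = 8.2% − 5.5% = 2.7 points.
The ratio doubles every 70/2.7 ≈ 25.93 years.
104/25.93 ≈ 4.01 doublings → ratio ≈ 2^4.01 ≈ 16.

about 16 times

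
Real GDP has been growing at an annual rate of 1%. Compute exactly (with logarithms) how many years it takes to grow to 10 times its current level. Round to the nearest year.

t = ln(10) / ln(1 + 0.01) = 2.3026 / 0.009950 ≈ 231.42.
≈ 231 years.

231 years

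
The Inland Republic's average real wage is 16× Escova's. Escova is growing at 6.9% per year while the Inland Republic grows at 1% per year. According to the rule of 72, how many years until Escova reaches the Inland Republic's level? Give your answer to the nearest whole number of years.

The growth-rate gap is 6.9% − 1% = 5.9 percentage points.
So the ratio between them halves every 72/5.9 ≈ 12.20 years.
A 16× gap closes after 4 halvings: 4 × 12.20 ≈ 49 years.

≈ 49 years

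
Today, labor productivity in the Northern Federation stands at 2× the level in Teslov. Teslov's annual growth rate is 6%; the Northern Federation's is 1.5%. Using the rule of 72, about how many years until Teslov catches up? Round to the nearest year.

What matters is the difference: 4.5 pp.
Rule of 72 on the gap: the ratio halves every 72/4.5 ≈ 16.00 years.
A 2× gap closes after 1 halving: 1 × 16.00 ≈ 16 years.

roughly 16 years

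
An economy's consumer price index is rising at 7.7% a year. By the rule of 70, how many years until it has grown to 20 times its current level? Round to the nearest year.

Doubling time ≈ 70/7.7 = 9.09 years.
Reaching 20× takes log₂(20) ≈ 4.32 doublings.
4.32 × 9.09 ≈ 39 years.

39 years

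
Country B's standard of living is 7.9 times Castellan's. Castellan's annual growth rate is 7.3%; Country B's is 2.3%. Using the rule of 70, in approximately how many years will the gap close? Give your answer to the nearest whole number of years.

Castellan gains on Country B at 7.3% − 2.3% = 5 points a year.
At that relative rate the gap halves every 70/5 ≈ 14.00 years.
A 7.9 times gap takes log₂(7.9) ≈ 2.98 halvings to close: 2.98 × 14.00 ≈ 42 years.

around 42 years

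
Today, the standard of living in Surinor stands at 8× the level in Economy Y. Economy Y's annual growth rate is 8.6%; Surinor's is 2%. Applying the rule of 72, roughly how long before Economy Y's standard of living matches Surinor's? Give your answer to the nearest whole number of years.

about 33 years

What matters is the difference: 6.6 pp.
Rule of 72 on the gap: the ratio halves every 72/6.6 ≈ 10.91 years.
An 8× gap closes after 3 halvings: 3 × 10.91 ≈ 33 years.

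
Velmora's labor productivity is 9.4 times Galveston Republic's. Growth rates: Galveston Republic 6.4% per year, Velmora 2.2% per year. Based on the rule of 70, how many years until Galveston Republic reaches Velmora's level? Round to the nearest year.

Galveston Republic gains on Velmora at 6.4% − 2.2% = 4.2 points a year.
At that relative rate the gap halves every 70/4.2 ≈ 16.67 years.
A 9.4 times gap takes log₂(9.4) ≈ 3.23 halvings to close: 3.23 × 16.67 ≈ 54 years.

roughly 54 years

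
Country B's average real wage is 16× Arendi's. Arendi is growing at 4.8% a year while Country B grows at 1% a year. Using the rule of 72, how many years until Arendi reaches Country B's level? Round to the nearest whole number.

What matters is the difference: 3.8 pp.
Rule of 72 on the gap: the ratio halves every 72/3.8 ≈ 18.95 years.
A 16× gap closes after 4 halvings: 4 × 18.95 ≈ 76 years.

around 76 years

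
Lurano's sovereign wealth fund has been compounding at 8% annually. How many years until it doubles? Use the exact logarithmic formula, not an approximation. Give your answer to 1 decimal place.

t = ln(2) / ln(1 + 0.08) = 0.6931 / 0.076961 ≈ 9.01.

9.0 years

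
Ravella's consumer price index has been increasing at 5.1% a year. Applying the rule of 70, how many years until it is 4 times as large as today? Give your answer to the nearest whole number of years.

around 27 years

Doubling time ≈ 70/5.1 = 13.73 years.
Getting to 4× needs 2 doublings: 2 × 13.73 ≈ 27 years.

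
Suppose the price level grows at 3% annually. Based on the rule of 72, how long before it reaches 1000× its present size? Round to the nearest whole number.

Doubling time ≈ 72/3 = 24.00 years.
Reaching 1000× takes log₂(1000) ≈ 9.97 doublings.
9.97 × 24.00 ≈ 239 years.

about 239 years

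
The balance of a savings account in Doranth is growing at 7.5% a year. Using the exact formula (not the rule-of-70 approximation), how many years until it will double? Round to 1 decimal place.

t = ln(2) / ln(1 + 0.075) = 0.6931 / 0.072321 ≈ 9.58.

9.6 years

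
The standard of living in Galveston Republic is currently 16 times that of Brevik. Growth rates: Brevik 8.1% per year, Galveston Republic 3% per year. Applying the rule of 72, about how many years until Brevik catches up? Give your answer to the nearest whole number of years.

around 56 years

What matters is the difference: 5.1 pp.
Rule of 72 on the gap: the ratio halves every 72/5.1 ≈ 14.12 years.
A 16 times gap closes after 4 halvings: 4 × 14.12 ≈ 56 years.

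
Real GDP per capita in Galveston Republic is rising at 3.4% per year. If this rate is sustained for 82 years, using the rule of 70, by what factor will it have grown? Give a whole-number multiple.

16 times

Doubling time ≈ 70/3.4 = 20.59 years.
82/20.59 ≈ 4 doublings, so about 2^4 = 16×.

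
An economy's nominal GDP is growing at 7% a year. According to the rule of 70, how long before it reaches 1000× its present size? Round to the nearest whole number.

One doubling takes 70/7 = 10.00 years.
Reaching 1000× takes log₂(1000) ≈ 9.97 doublings.
9.97 × 10.00 ≈ 100 years.

≈ 100 years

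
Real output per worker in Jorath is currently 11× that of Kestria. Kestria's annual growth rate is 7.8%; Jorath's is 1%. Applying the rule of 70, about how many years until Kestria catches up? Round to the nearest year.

The growth-rate gap is 7.8% − 1% = 6.8 percentage points.
So the ratio between them halves every 70/6.8 ≈ 10.29 years.
An 11× gap takes log₂(11) ≈ 3.46 halvings to close: 3.46 × 10.29 ≈ 36 years.

36 years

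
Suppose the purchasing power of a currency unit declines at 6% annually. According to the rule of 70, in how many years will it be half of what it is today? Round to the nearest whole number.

Falling at 6%, it halves about every 70/6 = 11.67 years.

about 12 years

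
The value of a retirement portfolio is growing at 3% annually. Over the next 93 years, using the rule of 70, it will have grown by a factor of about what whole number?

70/3 ≈ 23.33 years per doubling.
93 years fits 4 doublings: 2^4 = 16.

roughly 16 times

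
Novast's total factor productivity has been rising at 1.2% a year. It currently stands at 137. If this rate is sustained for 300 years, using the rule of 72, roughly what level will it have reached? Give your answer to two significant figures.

4400

Doubling time ≈ 72/1.2 = 60.00 years.
300 years is 300/60.00 ≈ 5.00 doublings, a factor of 2^5.00 ≈ 32.00.
137 × 32.00 ≈ 4400.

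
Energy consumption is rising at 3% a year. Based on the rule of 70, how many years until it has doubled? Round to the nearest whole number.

about 23 years

Doubling time ≈ 70 / 3 = 23.33 years.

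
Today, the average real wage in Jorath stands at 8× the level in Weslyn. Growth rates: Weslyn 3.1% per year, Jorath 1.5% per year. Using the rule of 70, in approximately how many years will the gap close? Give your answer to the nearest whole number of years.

The growth-rate gap is 3.1% − 1.5% = 1.6 percentage points.
So the ratio between them halves every 70/1.6 ≈ 43.75 years.
An 8× gap closes after 3 halvings: 3 × 43.75 ≈ 131 years.

approximately 131 years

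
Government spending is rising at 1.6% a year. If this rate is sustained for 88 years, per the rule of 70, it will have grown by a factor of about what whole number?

Doubling time ≈ 70/1.6 = 43.75 years.
88/43.75 ≈ 2 doublings, so about 2^2 = 4×.

roughly 4 times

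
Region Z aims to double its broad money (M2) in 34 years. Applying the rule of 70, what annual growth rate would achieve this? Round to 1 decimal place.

70 / 34 ≈ 2.06, so about 2.1% a year.

≈ 2.1%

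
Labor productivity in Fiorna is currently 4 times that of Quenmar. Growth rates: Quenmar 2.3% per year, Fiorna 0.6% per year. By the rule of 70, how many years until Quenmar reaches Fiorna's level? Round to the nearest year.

around 82 years

The growth-rate gap is 2.3% − 0.6% = 1.7 percentage points.
So the ratio between them halves every 70/1.7 ≈ 41.18 years.
A 4 times gap closes after 2 halvings: 2 × 41.18 ≈ 82 years.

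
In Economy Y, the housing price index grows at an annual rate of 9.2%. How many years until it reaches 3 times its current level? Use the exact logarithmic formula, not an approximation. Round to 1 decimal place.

t = ln(3) / ln(1 + 0.092) = 1.0986 / 0.088011 ≈ 12.48.

12.5 years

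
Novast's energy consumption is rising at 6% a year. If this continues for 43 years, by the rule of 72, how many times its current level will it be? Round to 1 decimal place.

Doubles every ≈ 12.00 years (72/6).
43 years is 3.58 doublings; 2^3.58 ≈ 12.0×.

around 12.0 times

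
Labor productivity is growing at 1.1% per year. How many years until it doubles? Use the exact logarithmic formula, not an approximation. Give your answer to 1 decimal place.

t = ln(2) / ln(1 + 0.011) = 0.6931 / 0.010940 ≈ 63.35.

63.4 years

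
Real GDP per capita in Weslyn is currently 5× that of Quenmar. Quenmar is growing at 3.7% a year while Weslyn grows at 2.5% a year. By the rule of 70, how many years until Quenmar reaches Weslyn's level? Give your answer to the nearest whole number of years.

roughly 135 years

Quenmar gains on Weslyn at 3.7% − 2.5% = 1.2 points a year.
At that relative rate the gap halves every 70/1.2 ≈ 58.33 years.
A 5× gap takes log₂(5) ≈ 2.32 halvings to close: 2.32 × 58.33 ≈ 135 years.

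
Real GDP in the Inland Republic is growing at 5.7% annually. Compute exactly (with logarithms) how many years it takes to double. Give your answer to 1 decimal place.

12.5 years

t = ln(2) / ln(1 + 0.057) = 0.6931 / 0.055435 ≈ 12.50.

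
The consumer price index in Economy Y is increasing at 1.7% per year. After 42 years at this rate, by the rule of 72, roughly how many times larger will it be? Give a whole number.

72/1.7 ≈ 42.35 years per doubling.
42 years fits 1 doubling: 2^1 = 2.

approximately 2 times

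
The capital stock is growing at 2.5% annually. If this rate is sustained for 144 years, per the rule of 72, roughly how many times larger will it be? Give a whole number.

72/2.5 ≈ 28.80 years per doubling.
144 years fits 5 doublings: 2^5 = 32.

32 times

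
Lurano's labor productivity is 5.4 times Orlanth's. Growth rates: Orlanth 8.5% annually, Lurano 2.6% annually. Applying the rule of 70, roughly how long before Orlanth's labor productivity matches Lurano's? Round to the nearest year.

Orlanth gains on Lurano at 8.5% − 2.6% = 5.9 points a year.
At that relative rate the gap halves every 70/5.9 ≈ 11.86 years.
A 5.4 times gap takes log₂(5.4) ≈ 2.43 halvings to close: 2.43 × 11.86 ≈ 29 years.

roughly 29 years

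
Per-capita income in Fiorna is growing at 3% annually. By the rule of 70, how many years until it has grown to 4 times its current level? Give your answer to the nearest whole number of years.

around 47 years

One doubling takes 70/3 = 23.33 years.
Getting to 4× needs 2 doublings: 2 × 23.33 ≈ 47 years.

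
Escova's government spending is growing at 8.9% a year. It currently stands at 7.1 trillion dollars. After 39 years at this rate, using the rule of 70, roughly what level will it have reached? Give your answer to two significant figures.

It doubles every 70/8.9 ≈ 7.87 years, so 39 years is 4.96 doublings.
2^4.96 ≈ 31.12; 7.1 × 31.12 ≈ 220 trillion dollars.

around 220 trillion dollars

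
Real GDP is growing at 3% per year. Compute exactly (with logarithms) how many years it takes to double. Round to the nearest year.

23 years

t = ln(2) / ln(1 + 0.03) = 0.6931 / 0.029559 ≈ 23.45.
≈ 23 years.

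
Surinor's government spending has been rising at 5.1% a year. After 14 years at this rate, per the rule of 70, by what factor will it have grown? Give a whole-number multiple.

2 times

70/5.1 ≈ 13.73 years per doubling.
14 years fits 1 doubling: 2^1 = 2.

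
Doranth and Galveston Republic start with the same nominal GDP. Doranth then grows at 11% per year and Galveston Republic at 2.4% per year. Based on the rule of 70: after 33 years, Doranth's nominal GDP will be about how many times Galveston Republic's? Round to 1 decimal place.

Doranth pulls ahead at 8.6 pp per year, so the ratio doubles every 70/8.6 ≈ 8.14 years.
In 33 years that's 4.05 doublings: 2^4.05 ≈ 16.6.

about 16.6 times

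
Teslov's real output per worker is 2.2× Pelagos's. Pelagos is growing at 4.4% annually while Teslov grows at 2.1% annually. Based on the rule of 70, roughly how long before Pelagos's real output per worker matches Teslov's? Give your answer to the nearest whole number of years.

What matters is the difference: 2.3 pp.
Rule of 70 on the gap: the ratio halves every 70/2.3 ≈ 30.43 years.
A 2.2× gap takes log₂(2.2) ≈ 1.14 halvings to close: 1.14 × 30.43 ≈ 35 years.

approximately 35 years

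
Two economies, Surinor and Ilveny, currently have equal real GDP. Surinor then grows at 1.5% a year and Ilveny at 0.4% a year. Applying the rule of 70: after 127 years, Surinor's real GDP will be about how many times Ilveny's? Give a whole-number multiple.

about 4 times

Only the 1.1-point difference matters.
70/1.1 ≈ 63.64 years per doubling of the ratio; 127 years gives 2.00 doublings, so ≈ 4×.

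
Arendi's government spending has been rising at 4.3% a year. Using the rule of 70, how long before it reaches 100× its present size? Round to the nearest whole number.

about 108 years

At 4.3% it doubles every 70/4.3 ≈ 16.28 years.
100× is log₂ 100 ≈ 6.64 doublings, so ≈ 6.64 × 16.28 = 108 years.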